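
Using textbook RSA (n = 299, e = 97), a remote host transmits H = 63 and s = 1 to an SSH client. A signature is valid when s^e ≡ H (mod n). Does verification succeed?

fails

s^2 ≡ 1^2 = 1
s^4 ≡ 1^2 = 1
s^8 ≡ 1^2 = 1
s^16 ≡ 1^2 = 1
s^32 ≡ 1^2 = 1
s^64 ≡ 1^2 = 1
97 = 64 + 32 + 1, so s^97 ≡ 1·1·1 ≡ 1 (mod 299)
The recovered value 1 does not match the digest 63.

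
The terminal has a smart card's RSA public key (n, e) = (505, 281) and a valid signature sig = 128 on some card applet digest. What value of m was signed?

Squares mod 505: sig^1≡128, sig^2≡224, sig^4≡181, sig^8≡441, sig^16≡56, sig^32≡106, sig^64≡126, sig^128≡221, sig^256≡361
281 = 256 + 16 + 8 + 1, so sig^281 ≡ 361·56·441·128 ≡ 228 (mod 505)

228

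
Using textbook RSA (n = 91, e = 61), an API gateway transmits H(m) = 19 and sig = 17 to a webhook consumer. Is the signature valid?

sig^2 ≡ 17^2 = 289 ≡ 16
sig^4 ≡ 16^2 = 256 ≡ 74
sig^8 ≡ 74^2 = 5476 ≡ 16
sig^16 ≡ 16^2 = 256 ≡ 74
sig^32 ≡ 74^2 = 5476 ≡ 16
61 = 32 + 16 + 8 + 4 + 1, so sig^61 ≡ 16·74·16·74·17 ≡ 17 (mod 91)
17 ≠ 19, so verification fails.

invalid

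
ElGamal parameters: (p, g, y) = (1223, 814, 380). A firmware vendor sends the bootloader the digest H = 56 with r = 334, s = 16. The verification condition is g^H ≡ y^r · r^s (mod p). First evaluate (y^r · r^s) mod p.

380^2 = 144400 ≡ 86
380^4 ≡ 86^2 = 7396 ≡ 58
380^8 ≡ 58^2 = 3364 ≡ 918
380^16 ≡ 918^2 = 842724 ≡ 77
380^32 ≡ 77^2 = 5929 ≡ 1037
380^64 ≡ 1037^2 = 1075369 ≡ 352
380^128 ≡ 352^2 = 123904 ≡ 381
380^256 ≡ 381^2 = 145161 ≡ 847
334 = 256 + 64 + 8 + 4 + 2, so 380^334 ≡ 847·352·918·58·86 ≡ 272 (mod 1223)
334^2 = 111556 ≡ 263
334^4 ≡ 263^2 = 69169 ≡ 681
334^8 ≡ 681^2 = 463761 ≡ 244
334^16 ≡ 244^2 = 59536 ≡ 832
y^r · r^s ≡ 272·832 = 226304 ≡ 49 (mod 1223)

49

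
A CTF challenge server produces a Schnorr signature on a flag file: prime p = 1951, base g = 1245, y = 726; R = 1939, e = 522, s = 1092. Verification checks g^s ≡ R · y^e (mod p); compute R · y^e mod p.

Squares mod 1951: 726^1≡726, 726^2≡306, 726^4≡1939, 726^8≡144, 726^16≡1226, 726^32≡806, 726^64≡1904, 726^128≡258, 726^256≡230, 726^512≡223
522 = 512 + 8 + 2, so 726^522 ≡ 223·144·306 ≡ 1036 (mod 1951)
R · y^e ≡ 1939·1036 = 2008804 ≡ 1225 (mod 1951)

1225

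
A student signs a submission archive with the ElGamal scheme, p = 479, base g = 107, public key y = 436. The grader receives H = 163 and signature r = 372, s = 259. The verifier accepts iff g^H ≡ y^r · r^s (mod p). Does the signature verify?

does not verify

Left side g^H mod p:
Squares mod 479: 107^1≡107, 107^2≡432, 107^4≡293, 107^8≡108, 107^16≡168, 107^32≡442, 107^64≡411, 107^128≡313
163 = 128 + 32 + 2 + 1, so 107^163 ≡ 313·442·432·107 ≡ 197 (mod 479)
Right side y^r · r^s mod p:
Squares mod 479: 436^1≡436, 436^2≡412, 436^4≡178, 436^8≡70, 436^16≡110, 436^32≡125, 436^64≡297, 436^128≡73, 436^256≡60
372 = 256 + 64 + 32 + 16 + 4, so 436^372 ≡ 60·297·125·110·178 ≡ 251 (mod 479)
Squares mod 479: 372^1≡372, 372^2≡432, 372^4≡293, 372^8≡108, 372^16≡168, 372^32≡442, 372^64≡411, 372^128≡313, 372^256≡253
259 = 256 + 2 + 1, so 372^259 ≡ 253·432·372 ≡ 113 (mod 479)
251·113 = 28363 ≡ 102 (mod 479)
197 ≠ 102, so verification fails.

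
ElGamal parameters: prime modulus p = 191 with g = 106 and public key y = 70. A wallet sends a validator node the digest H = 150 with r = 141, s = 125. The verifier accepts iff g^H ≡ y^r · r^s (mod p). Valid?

no

Left side g^H mod p:
106^2 = 11236 ≡ 158
106^4 ≡ 158^2 = 24964 ≡ 134
106^8 ≡ 134^2 = 17956 ≡ 2
106^16 ≡ 2^2 = 4
106^32 ≡ 4^2 = 16
106^64 ≡ 16^2 = 256 ≡ 65
106^128 ≡ 65^2 = 4225 ≡ 23
150 = 128 + 16 + 4 + 2, so 106^150 ≡ 23·4·134·158 ≡ 6 (mod 191)
Right side y^r · r^s mod p:
70^2 = 4900 ≡ 125
70^4 ≡ 125^2 = 15625 ≡ 154
70^8 ≡ 154^2 = 23716 ≡ 32
70^16 ≡ 32^2 = 1024 ≡ 69
70^32 ≡ 69^2 = 4761 ≡ 177
70^64 ≡ 177^2 = 31329 ≡ 5
70^128 ≡ 5^2 = 25
141 = 128 + 8 + 4 + 1, so 70^141 ≡ 25·32·154·70 ≡ 159 (mod 191)
141^2 = 19881 ≡ 17
141^4 ≡ 17^2 = 289 ≡ 98
141^8 ≡ 98^2 = 9604 ≡ 54
141^16 ≡ 54^2 = 2916 ≡ 51
141^32 ≡ 51^2 = 2601 ≡ 118
141^64 ≡ 118^2 = 13924 ≡ 172
125 = 64 + 32 + 16 + 8 + 4 + 1, so 141^125 ≡ 172·118·51·54·98·141 ≡ 38 (mod 191)
159·38 = 6042 ≡ 121 (mod 191)
6 ≠ 121, so verification fails.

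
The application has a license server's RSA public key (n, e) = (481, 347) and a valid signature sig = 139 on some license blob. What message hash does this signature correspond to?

sig^2 ≡ 139^2 = 19321 ≡ 81
sig^4 ≡ 81^2 = 6561 ≡ 308
sig^8 ≡ 308^2 = 94864 ≡ 107
sig^16 ≡ 107^2 = 11449 ≡ 386
sig^32 ≡ 386^2 = 148996 ≡ 367
sig^64 ≡ 367^2 = 134689 ≡ 9
sig^128 ≡ 9^2 = 81
sig^256 ≡ 81^2 = 6561 ≡ 308
347 = 256 + 64 + 16 + 8 + 2 + 1, so sig^347 ≡ 308·9·386·107·81·139 ≡ 3 (mod 481)

3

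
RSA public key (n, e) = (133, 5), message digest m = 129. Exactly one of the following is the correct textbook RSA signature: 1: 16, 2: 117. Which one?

2

Candidate 1: 16^2 = 256 ≡ 123; 16^4 ≡ 123^2 = 15129 ≡ 100; 5 = 4 + 1, so 16^5 ≡ 100·16 ≡ 4 (mod 133)
Candidate 2: 117^2 = 13689 ≡ 123; 117^4 ≡ 123^2 = 15129 ≡ 100; 5 = 4 + 1, so 117^5 ≡ 100·117 ≡ 129 (mod 133)
  → matches m = 129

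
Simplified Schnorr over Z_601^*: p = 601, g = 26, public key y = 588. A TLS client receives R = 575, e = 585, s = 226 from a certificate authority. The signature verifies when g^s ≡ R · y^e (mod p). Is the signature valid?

g^s mod p:
26^2 = 676 ≡ 75
26^4 ≡ 75^2 = 5625 ≡ 216
26^8 ≡ 216^2 = 46656 ≡ 379
26^16 ≡ 379^2 = 143641 ≡ 2
26^32 ≡ 2^2 = 4
26^64 ≡ 4^2 = 16
26^128 ≡ 16^2 = 256
226 = 128 + 64 + 32 + 2, so 26^226 ≡ 256·16·4·75 ≡ 356 (mod 601)
R · y^e mod p:
588^2 = 345744 ≡ 169
588^4 ≡ 169^2 = 28561 ≡ 314
588^8 ≡ 314^2 = 98596 ≡ 32
588^16 ≡ 32^2 = 1024 ≡ 423
588^32 ≡ 423^2 = 178929 ≡ 432
588^64 ≡ 432^2 = 186624 ≡ 314
588^128 ≡ 314^2 = 98596 ≡ 32
588^256 ≡ 32^2 = 1024 ≡ 423
588^512 ≡ 423^2 = 178929 ≡ 432
585 = 512 + 64 + 8 + 1, so 588^585 ≡ 432·314·32·588 ≡ 125 (mod 601)
575·125 = 71875 ≡ 356 (mod 601)
356 ≡ 356 (mod 601); signature holds.

valid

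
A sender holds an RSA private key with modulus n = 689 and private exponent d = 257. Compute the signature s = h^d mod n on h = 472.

569

h^2 ≡ 472^2 = 222784 ≡ 237
h^4 ≡ 237^2 = 56169 ≡ 360
h^8 ≡ 360^2 = 129600 ≡ 68
h^16 ≡ 68^2 = 4624 ≡ 490
h^32 ≡ 490^2 = 240100 ≡ 328
h^64 ≡ 328^2 = 107584 ≡ 100
h^128 ≡ 100^2 = 10000 ≡ 354
h^256 ≡ 354^2 = 125316 ≡ 607
257 = 256 + 1, so h^257 ≡ 607·472 ≡ 569 (mod 689)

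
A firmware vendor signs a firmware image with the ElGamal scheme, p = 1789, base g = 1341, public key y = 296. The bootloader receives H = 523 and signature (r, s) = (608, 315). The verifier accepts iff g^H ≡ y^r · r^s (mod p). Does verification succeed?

Left side g^H mod p:
1341^2 = 1798281 ≡ 336
1341^4 ≡ 336^2 = 112896 ≡ 189
1341^8 ≡ 189^2 = 35721 ≡ 1730
1341^16 ≡ 1730^2 = 2992900 ≡ 1692
1341^32 ≡ 1692^2 = 2862864 ≡ 464
1341^64 ≡ 464^2 = 215296 ≡ 616
1341^128 ≡ 616^2 = 379456 ≡ 188
1341^256 ≡ 188^2 = 35344 ≡ 1353
1341^512 ≡ 1353^2 = 1830609 ≡ 462
523 = 512 + 8 + 2 + 1, so 1341^523 ≡ 462·1730·336·1341 ≡ 1045 (mod 1789)
Right side y^r · r^s mod p:
296^2 = 87616 ≡ 1744
296^4 ≡ 1744^2 = 3041536 ≡ 236
296^8 ≡ 236^2 = 55696 ≡ 237
296^16 ≡ 237^2 = 56169 ≡ 710
296^32 ≡ 710^2 = 504100 ≡ 1391
296^64 ≡ 1391^2 = 1934881 ≡ 972
296^128 ≡ 972^2 = 944784 ≡ 192
296^256 ≡ 192^2 = 36864 ≡ 1084
296^512 ≡ 1084^2 = 1175056 ≡ 1472
608 = 512 + 64 + 32, so 296^608 ≡ 1472·972·1391 ≡ 980 (mod 1789)
608^2 = 369664 ≡ 1130
608^4 ≡ 1130^2 = 1276900 ≡ 1343
608^8 ≡ 1343^2 = 1803649 ≡ 337
608^16 ≡ 337^2 = 113569 ≡ 862
608^32 ≡ 862^2 = 743044 ≡ 609
608^64 ≡ 609^2 = 370881 ≡ 558
608^128 ≡ 558^2 = 311364 ≡ 78
608^256 ≡ 78^2 = 6084 ≡ 717
315 = 256 + 32 + 16 + 8 + 2 + 1, so 608^315 ≡ 717·609·862·337·1130·608 ≡ 211 (mod 1789)
980·211 = 206780 ≡ 1045 (mod 1789)
1045 ≡ 1045 (mod 1789), so the signature is genuine.

passes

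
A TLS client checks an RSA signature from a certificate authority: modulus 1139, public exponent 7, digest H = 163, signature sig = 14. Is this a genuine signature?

Squares mod 1139: sig^1≡14, sig^2≡196, sig^4≡829
7 = 4 + 2 + 1, so sig^7 ≡ 829·196·14 ≡ 193 (mod 1139)
sig^7 mod 1139 = 193, but H = 163.

forged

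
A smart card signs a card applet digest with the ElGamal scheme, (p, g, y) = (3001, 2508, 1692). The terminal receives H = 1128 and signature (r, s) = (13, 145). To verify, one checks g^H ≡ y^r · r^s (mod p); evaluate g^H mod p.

746

Squares mod 3001: 2508^1≡2508, 2508^2≡2969, 2508^4≡1024, 2508^8≡1227, 2508^16≡2028, 2508^32≡1414, 2508^64≡730, 2508^128≡1723, 2508^256≡740, 2508^512≡1418, 2508^1024≡54
1128 = 1024 + 64 + 32 + 8, so 2508^1128 ≡ 54·730·1414·1227 ≡ 746 (mod 3001)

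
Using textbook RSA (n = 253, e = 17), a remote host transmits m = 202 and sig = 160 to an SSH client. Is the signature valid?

Squares mod 253: sig^1≡160, sig^2≡47, sig^4≡185, sig^8≡70, sig^16≡93
17 = 16 + 1, so sig^17 ≡ 93·160 ≡ 206 (mod 253)
The recovered value 206 does not match the digest 202.

invalid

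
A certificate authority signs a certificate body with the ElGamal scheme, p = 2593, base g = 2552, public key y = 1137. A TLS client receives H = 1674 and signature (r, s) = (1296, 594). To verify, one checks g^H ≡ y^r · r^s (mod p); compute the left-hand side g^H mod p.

1137

Squares mod 2593: 2552^1≡2552, 2552^2≡1681, 2552^4≡1984, 2552^8≡82, 2552^16≡1538, 2552^32≡628, 2552^64≡248, 2552^128≡1865, 2552^256≡1012, 2552^512≡2502, 2552^1024≡502
1674 = 1024 + 512 + 128 + 8 + 2, so 2552^1674 ≡ 502·2502·1865·82·1681 ≡ 1137 (mod 2593)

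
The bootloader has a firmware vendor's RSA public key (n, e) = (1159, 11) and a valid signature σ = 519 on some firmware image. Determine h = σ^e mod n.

Squares mod 1159: σ^1≡519, σ^2≡473, σ^4≡42, σ^8≡605
11 = 8 + 2 + 1, so σ^11 ≡ 605·473·519 ≡ 739 (mod 1159)

739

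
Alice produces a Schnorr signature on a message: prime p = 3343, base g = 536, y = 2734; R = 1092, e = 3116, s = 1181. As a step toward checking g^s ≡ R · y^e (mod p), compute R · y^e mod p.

Squares mod 3343: 2734^1≡2734, 2734^2≡3151, 2734^4≡91, 2734^8≡1595, 2734^16≡2, 2734^32≡4, 2734^64≡16, 2734^128≡256, 2734^256≡2019, 2734^512≡1244, 2734^1024≡3070, 2734^2048≡983
3116 = 2048 + 1024 + 32 + 8 + 4, so 2734^3116 ≡ 983·3070·4·1595·91 ≡ 3152 (mod 3343)
R · y^e ≡ 1092·3152 = 3441984 ≡ 2037 (mod 3343)

2037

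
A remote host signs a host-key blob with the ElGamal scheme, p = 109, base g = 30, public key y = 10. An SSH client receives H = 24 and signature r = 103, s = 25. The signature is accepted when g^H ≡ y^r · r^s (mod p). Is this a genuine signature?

Left side g^H mod p:
30^2 = 900 ≡ 28
30^4 ≡ 28^2 = 784 ≡ 21
30^8 ≡ 21^2 = 441 ≡ 5
30^16 ≡ 5^2 = 25
24 = 16 + 8, so 30^24 ≡ 25·5 ≡ 16 (mod 109)
Right side y^r · r^s mod p:
10^2 = 100
10^4 ≡ 100^2 = 10000 ≡ 81
10^8 ≡ 81^2 = 6561 ≡ 21
10^16 ≡ 21^2 = 441 ≡ 5
10^32 ≡ 5^2 = 25
10^64 ≡ 25^2 = 625 ≡ 80
103 = 64 + 32 + 4 + 2 + 1, so 10^103 ≡ 80·25·81·100·10 ≡ 58 (mod 109)
103^2 = 10609 ≡ 36
103^4 ≡ 36^2 = 1296 ≡ 97
103^8 ≡ 97^2 = 9409 ≡ 35
103^16 ≡ 35^2 = 1225 ≡ 26
25 = 16 + 8 + 1, so 103^25 ≡ 26·35·103 ≡ 99 (mod 109)
58·99 = 5742 ≡ 74 (mod 109)
16 ≠ 74, so verification fails.

forged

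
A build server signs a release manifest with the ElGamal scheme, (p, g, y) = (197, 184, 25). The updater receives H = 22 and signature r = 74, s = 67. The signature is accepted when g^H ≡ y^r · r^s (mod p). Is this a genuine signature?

forged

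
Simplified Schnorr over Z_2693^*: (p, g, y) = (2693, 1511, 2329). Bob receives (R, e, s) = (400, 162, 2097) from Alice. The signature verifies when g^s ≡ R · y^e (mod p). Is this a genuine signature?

genuine

g^s mod p:
Squares mod 2693: 1511^1≡1511, 1511^2≡2150, 1511^4≡1312, 1511^8≡517, 1511^16≡682, 1511^32≡1928, 1511^64≡844, 1511^128≡1384, 1511^256≡733, 1511^512≡1382, 1511^1024≡587, 1511^2048≡2558
2097 = 2048 + 32 + 16 + 1, so 1511^2097 ≡ 2558·1928·682·1511 ≡ 1556 (mod 2693)
R · y^e mod p:
Squares mod 2693: 2329^1≡2329, 2329^2≡539, 2329^4≡2370, 2329^8≡1995, 2329^16≡2464, 2329^32≡1274, 2329^64≡1890, 2329^128≡1182
162 = 128 + 32 + 2, so 2329^162 ≡ 1182·1274·539 ≡ 731 (mod 2693)
400·731 = 292400 ≡ 1556 (mod 2693)
1556 ≡ 1556 (mod 2693); signature holds.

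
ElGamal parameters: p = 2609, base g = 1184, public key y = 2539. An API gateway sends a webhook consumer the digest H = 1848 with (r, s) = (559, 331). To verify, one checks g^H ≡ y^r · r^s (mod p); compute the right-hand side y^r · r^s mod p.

2539^2 = 6446521 ≡ 2291
2539^4 ≡ 2291^2 = 5248681 ≡ 1982
2539^8 ≡ 1982^2 = 3928324 ≡ 1779
2539^16 ≡ 1779^2 = 3164841 ≡ 124
2539^32 ≡ 124^2 = 15376 ≡ 2331
2539^64 ≡ 2331^2 = 5433561 ≡ 1623
2539^128 ≡ 1623^2 = 2634129 ≡ 1648
2539^256 ≡ 1648^2 = 2715904 ≡ 2544
2539^512 ≡ 2544^2 = 6471936 ≡ 1616
559 = 512 + 32 + 8 + 4 + 2 + 1, so 2539^559 ≡ 1616·2331·1779·1982·2291·2539 ≡ 513 (mod 2609)
559^2 = 312481 ≡ 2010
559^4 ≡ 2010^2 = 4040100 ≡ 1368
559^8 ≡ 1368^2 = 1871424 ≡ 771
559^16 ≡ 771^2 = 594441 ≡ 2198
559^32 ≡ 2198^2 = 4831204 ≡ 1945
559^64 ≡ 1945^2 = 3783025 ≡ 2584
559^128 ≡ 2584^2 = 6677056 ≡ 625
559^256 ≡ 625^2 = 390625 ≡ 1884
331 = 256 + 64 + 8 + 2 + 1, so 559^331 ≡ 1884·2584·771·2010·559 ≡ 1136 (mod 2609)
y^r · r^s ≡ 513·1136 = 582768 ≡ 961 (mod 2609)

961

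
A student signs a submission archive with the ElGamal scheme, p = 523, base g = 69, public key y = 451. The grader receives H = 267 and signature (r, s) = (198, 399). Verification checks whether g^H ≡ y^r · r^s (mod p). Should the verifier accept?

accept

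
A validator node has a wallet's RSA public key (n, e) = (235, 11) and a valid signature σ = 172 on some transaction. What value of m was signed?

σ^2 ≡ 172^2 = 29584 ≡ 209
σ^4 ≡ 209^2 = 43681 ≡ 206
σ^8 ≡ 206^2 = 42436 ≡ 136
11 = 8 + 2 + 1, so σ^11 ≡ 136·209·172 ≡ 223 (mod 235)

223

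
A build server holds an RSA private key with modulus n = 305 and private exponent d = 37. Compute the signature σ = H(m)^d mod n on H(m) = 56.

16

(H(m))^2 ≡ 56^2 = 3136 ≡ 86
(H(m))^4 ≡ 86^2 = 7396 ≡ 76
(H(m))^8 ≡ 76^2 = 5776 ≡ 286
(H(m))^16 ≡ 286^2 = 81796 ≡ 56
(H(m))^32 ≡ 56^2 = 3136 ≡ 86
37 = 32 + 4 + 1, so (H(m))^37 ≡ 86·76·56 ≡ 16 (mod 305)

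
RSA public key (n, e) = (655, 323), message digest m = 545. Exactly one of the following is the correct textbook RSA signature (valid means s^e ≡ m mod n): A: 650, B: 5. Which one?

B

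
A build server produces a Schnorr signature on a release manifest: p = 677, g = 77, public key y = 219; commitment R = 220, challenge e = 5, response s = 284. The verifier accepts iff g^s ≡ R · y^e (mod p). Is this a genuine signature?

forged

g^s mod p:
Squares mod 677: 77^1≡77, 77^2≡513, 77^4≡493, 77^8≡6, 77^16≡36, 77^32≡619, 77^64≡656, 77^128≡441, 77^256≡182
284 = 256 + 16 + 8 + 4, so 77^284 ≡ 182·36·6·493 ≡ 337 (mod 677)
R · y^e mod p:
Squares mod 677: 219^1≡219, 219^2≡571, 219^4≡404
5 = 4 + 1, so 219^5 ≡ 404·219 ≡ 466 (mod 677)
220·466 = 102520 ≡ 293 (mod 677)
337 ≠ 293; the check fails.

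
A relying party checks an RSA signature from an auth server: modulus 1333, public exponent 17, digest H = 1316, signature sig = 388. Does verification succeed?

fails

sig^2 ≡ 388^2 = 150544 ≡ 1248
sig^4 ≡ 1248^2 = 1557504 ≡ 560
sig^8 ≡ 560^2 = 313600 ≡ 345
sig^16 ≡ 345^2 = 119025 ≡ 388
17 = 16 + 1, so sig^17 ≡ 388·388 ≡ 1248 (mod 1333)
1248 ≠ 1316, so verification fails.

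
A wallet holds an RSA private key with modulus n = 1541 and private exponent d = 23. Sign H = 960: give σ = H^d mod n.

H^2 ≡ 960^2 = 921600 ≡ 82
H^4 ≡ 82^2 = 6724 ≡ 560
H^8 ≡ 560^2 = 313600 ≡ 777
H^16 ≡ 777^2 = 603729 ≡ 1198
23 = 16 + 4 + 2 + 1, so H^23 ≡ 1198·560·82·960 ≡ 960 (mod 1541)

960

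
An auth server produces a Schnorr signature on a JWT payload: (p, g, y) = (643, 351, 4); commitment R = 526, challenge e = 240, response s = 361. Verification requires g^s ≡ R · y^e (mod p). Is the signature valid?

valid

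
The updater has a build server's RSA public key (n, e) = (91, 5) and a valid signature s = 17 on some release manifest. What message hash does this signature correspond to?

75

Squares mod 91: s^1≡17, s^2≡16, s^4≡74
5 = 4 + 1, so s^5 ≡ 74·17 ≡ 75 (mod 91)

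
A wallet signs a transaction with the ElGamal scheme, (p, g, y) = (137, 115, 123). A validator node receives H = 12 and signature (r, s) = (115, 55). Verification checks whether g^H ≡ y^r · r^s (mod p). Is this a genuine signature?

forged

Left side g^H mod p:
Squares mod 137: 115^1≡115, 115^2≡73, 115^4≡123, 115^8≡59
12 = 8 + 4, so 115^12 ≡ 59·123 ≡ 133 (mod 137)
Right side y^r · r^s mod p:
Squares mod 137: 123^1≡123, 123^2≡59, 123^4≡56, 123^8≡122, 123^16≡88, 123^32≡72, 123^64≡115
115 = 64 + 32 + 16 + 2 + 1, so 123^115 ≡ 115·72·88·59·123 ≡ 115 (mod 137)
Squares mod 137: 115^1≡115, 115^2≡73, 115^4≡123, 115^8≡59, 115^16≡56, 115^32≡122
55 = 32 + 16 + 4 + 2 + 1, so 115^55 ≡ 122·56·123·73·115 ≡ 123 (mod 137)
115·123 = 14145 ≡ 34 (mod 137)
133 ≠ 34, so verification fails.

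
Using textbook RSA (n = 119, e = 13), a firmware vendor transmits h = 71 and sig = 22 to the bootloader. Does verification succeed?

sig^2 ≡ 22^2 = 484 ≡ 8
sig^4 ≡ 8^2 = 64
sig^8 ≡ 64^2 = 4096 ≡ 50
13 = 8 + 4 + 1, so sig^13 ≡ 50·64·22 ≡ 71 (mod 119)
sig^13 mod 119 = 71 matches h.

passes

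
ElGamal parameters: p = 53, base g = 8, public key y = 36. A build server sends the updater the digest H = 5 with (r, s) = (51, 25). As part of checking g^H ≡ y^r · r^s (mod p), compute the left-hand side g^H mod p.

14

8^2 = 64 ≡ 11
8^4 ≡ 11^2 = 121 ≡ 15
5 = 4 + 1, so 8^5 ≡ 15·8 ≡ 14 (mod 53)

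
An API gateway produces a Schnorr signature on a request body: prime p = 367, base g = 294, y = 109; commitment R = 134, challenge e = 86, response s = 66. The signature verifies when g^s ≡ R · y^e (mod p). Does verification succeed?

g^s mod p:
294^2 = 86436 ≡ 191
294^4 ≡ 191^2 = 36481 ≡ 148
294^8 ≡ 148^2 = 21904 ≡ 251
294^16 ≡ 251^2 = 63001 ≡ 244
294^32 ≡ 244^2 = 59536 ≡ 82
294^64 ≡ 82^2 = 6724 ≡ 118
66 = 64 + 2, so 294^66 ≡ 118·191 ≡ 151 (mod 367)
R · y^e mod p:
109^2 = 11881 ≡ 137
109^4 ≡ 137^2 = 18769 ≡ 52
109^8 ≡ 52^2 = 2704 ≡ 135
109^16 ≡ 135^2 = 18225 ≡ 242
109^32 ≡ 242^2 = 58564 ≡ 211
109^64 ≡ 211^2 = 44521 ≡ 114
86 = 64 + 16 + 4 + 2, so 109^86 ≡ 114·242·52·137 ≡ 338 (mod 367)
134·338 = 45292 ≡ 151 (mod 367)
151 ≡ 151 (mod 367); signature holds.

passes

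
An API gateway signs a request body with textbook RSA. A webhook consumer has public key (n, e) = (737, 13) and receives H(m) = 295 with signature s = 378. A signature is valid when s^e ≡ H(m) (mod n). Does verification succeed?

passes

s^2 ≡ 378^2 = 142884 ≡ 643
s^4 ≡ 643^2 = 413449 ≡ 729
s^8 ≡ 729^2 = 531441 ≡ 64
13 = 8 + 4 + 1, so s^13 ≡ 64·729·378 ≡ 295 (mod 737)
s^13 mod 737 = 295 matches H(m).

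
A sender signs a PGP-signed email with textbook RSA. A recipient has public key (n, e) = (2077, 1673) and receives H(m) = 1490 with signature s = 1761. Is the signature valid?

invalid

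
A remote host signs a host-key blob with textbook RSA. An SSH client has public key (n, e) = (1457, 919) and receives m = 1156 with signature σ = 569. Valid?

σ^2 ≡ 569^2 = 323761 ≡ 307
σ^4 ≡ 307^2 = 94249 ≡ 1001
σ^8 ≡ 1001^2 = 1002001 ≡ 1042
σ^16 ≡ 1042^2 = 1085764 ≡ 299
σ^32 ≡ 299^2 = 89401 ≡ 524
σ^64 ≡ 524^2 = 274576 ≡ 660
σ^128 ≡ 660^2 = 435600 ≡ 1414
σ^256 ≡ 1414^2 = 1999396 ≡ 392
σ^512 ≡ 392^2 = 153664 ≡ 679
919 = 512 + 256 + 128 + 16 + 4 + 2 + 1, so σ^919 ≡ 679·392·1414·299·1001·307·569 ≡ 301 (mod 1457)
301 ≠ 1156, so verification fails.

no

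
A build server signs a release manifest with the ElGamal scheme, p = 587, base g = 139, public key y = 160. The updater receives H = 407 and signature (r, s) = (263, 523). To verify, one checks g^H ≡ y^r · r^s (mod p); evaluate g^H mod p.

139^2 = 19321 ≡ 537
139^4 ≡ 537^2 = 288369 ≡ 152
139^8 ≡ 152^2 = 23104 ≡ 211
139^16 ≡ 211^2 = 44521 ≡ 496
139^32 ≡ 496^2 = 246016 ≡ 63
139^64 ≡ 63^2 = 3969 ≡ 447
139^128 ≡ 447^2 = 199809 ≡ 229
139^256 ≡ 229^2 = 52441 ≡ 198
407 = 256 + 128 + 16 + 4 + 2 + 1, so 139^407 ≡ 198·229·496·152·537·139 ≡ 158 (mod 587)

158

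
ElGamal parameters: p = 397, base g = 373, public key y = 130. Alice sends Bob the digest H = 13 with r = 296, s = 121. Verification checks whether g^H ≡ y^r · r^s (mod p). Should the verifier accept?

accept

Left side g^H mod p:
373^2 = 139129 ≡ 179
373^4 ≡ 179^2 = 32041 ≡ 281
373^8 ≡ 281^2 = 78961 ≡ 355
13 = 8 + 4 + 1, so 373^13 ≡ 355·281·373 ≡ 187 (mod 397)
Right side y^r · r^s mod p:
130^2 = 16900 ≡ 226
130^4 ≡ 226^2 = 51076 ≡ 260
130^8 ≡ 260^2 = 67600 ≡ 110
130^16 ≡ 110^2 = 12100 ≡ 190
130^32 ≡ 190^2 = 36100 ≡ 370
130^64 ≡ 370^2 = 136900 ≡ 332
130^128 ≡ 332^2 = 110224 ≡ 255
130^256 ≡ 255^2 = 65025 ≡ 314
296 = 256 + 32 + 8, so 130^296 ≡ 314·370·110 ≡ 370 (mod 397)
296^2 = 87616 ≡ 276
296^4 ≡ 276^2 = 76176 ≡ 349
296^8 ≡ 349^2 = 121801 ≡ 319
296^16 ≡ 319^2 = 101761 ≡ 129
296^32 ≡ 129^2 = 16641 ≡ 364
296^64 ≡ 364^2 = 132496 ≡ 295
121 = 64 + 32 + 16 + 8 + 1, so 296^121 ≡ 295·364·129·319·296 ≡ 96 (mod 397)
370·96 = 35520 ≡ 187 (mod 397)
187 ≡ 187 (mod 397), so the signature is genuine.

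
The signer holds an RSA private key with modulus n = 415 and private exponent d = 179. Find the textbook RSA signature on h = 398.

212

h^2 ≡ 398^2 = 158404 ≡ 289
h^4 ≡ 289^2 = 83521 ≡ 106
h^8 ≡ 106^2 = 11236 ≡ 31
h^16 ≡ 31^2 = 961 ≡ 131
h^32 ≡ 131^2 = 17161 ≡ 146
h^64 ≡ 146^2 = 21316 ≡ 151
h^128 ≡ 151^2 = 22801 ≡ 391
179 = 128 + 32 + 16 + 2 + 1, so h^179 ≡ 391·146·131·289·398 ≡ 212 (mod 415)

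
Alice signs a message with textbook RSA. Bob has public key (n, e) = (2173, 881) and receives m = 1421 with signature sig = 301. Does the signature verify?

Squares mod 2173: sig^1≡301, sig^2≡1508, sig^4≡1106, sig^8≡2010, sig^16≡493, sig^32≡1846, sig^64≡452, sig^128≡42, sig^256≡1764, sig^512≡2133
881 = 512 + 256 + 64 + 32 + 16 + 1, so sig^881 ≡ 2133·1764·452·1846·493·301 ≡ 752 (mod 2173)
sig^881 mod 2173 = 752, but m = 1421.

does not verify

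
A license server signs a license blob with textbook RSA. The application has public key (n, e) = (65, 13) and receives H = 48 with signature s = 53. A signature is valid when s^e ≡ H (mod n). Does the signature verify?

s^13 mod 65 = 53
The recovered value 53 does not match the digest 48.

does not verify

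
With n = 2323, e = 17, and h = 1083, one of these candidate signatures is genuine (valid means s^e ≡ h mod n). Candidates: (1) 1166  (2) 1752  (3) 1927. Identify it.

Candidate 1: Squares mod 2323: 1166^1≡1166, 1166^2≡601, 1166^4≡1136, 1166^8≡1231, 1166^16≡765; 17 = 16 + 1, so 1166^17 ≡ 765·1166 ≡ 2281 (mod 2323)
Candidate 2: Squares mod 2323: 1752^1≡1752, 1752^2≡821, 1752^4≡371, 1752^8≡584, 1752^16≡1898; 17 = 16 + 1, so 1752^17 ≡ 1898·1752 ≡ 1083 (mod 2323)
  → matches h = 1083
Candidate 3: Squares mod 2323: 1927^1≡1927, 1927^2≡1175, 1927^4≡763, 1927^8≡1419, 1927^16≡1843; 17 = 16 + 1, so 1927^17 ≡ 1843·1927 ≡ 1917 (mod 2323)

2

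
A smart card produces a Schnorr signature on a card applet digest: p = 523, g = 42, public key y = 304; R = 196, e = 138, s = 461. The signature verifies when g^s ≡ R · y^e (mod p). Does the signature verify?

verifies

g^s mod p:
Squares mod 523: 42^1≡42, 42^2≡195, 42^4≡369, 42^8≡181, 42^16≡335, 42^32≡303, 42^64≡284, 42^128≡114, 42^256≡444
461 = 256 + 128 + 64 + 8 + 4 + 1, so 42^461 ≡ 444·114·284·181·369·42 ≡ 364 (mod 523)
R · y^e mod p:
Squares mod 523: 304^1≡304, 304^2≡368, 304^4≡490, 304^8≡43, 304^16≡280, 304^32≡473, 304^64≡408, 304^128≡150
138 = 128 + 8 + 2, so 304^138 ≡ 150·43·368 ≡ 226 (mod 523)
196·226 = 44296 ≡ 364 (mod 523)
364 ≡ 364 (mod 523); signature holds.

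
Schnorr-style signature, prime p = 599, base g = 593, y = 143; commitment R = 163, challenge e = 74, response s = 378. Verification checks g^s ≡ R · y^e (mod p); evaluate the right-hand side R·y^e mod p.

166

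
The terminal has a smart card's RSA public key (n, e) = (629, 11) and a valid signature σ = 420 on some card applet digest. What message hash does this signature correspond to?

Squares mod 629: σ^1≡420, σ^2≡280, σ^4≡404, σ^8≡305
11 = 8 + 2 + 1, so σ^11 ≡ 305·280·420 ≡ 533 (mod 629)

533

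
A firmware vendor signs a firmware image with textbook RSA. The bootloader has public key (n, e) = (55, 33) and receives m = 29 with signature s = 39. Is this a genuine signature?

genuine

s^2 ≡ 39^2 = 1521 ≡ 36
s^4 ≡ 36^2 = 1296 ≡ 31
s^8 ≡ 31^2 = 961 ≡ 26
s^16 ≡ 26^2 = 676 ≡ 16
s^32 ≡ 16^2 = 256 ≡ 36
33 = 32 + 1, so s^33 ≡ 36·39 ≡ 29 (mod 55)
29 = m, so the signature checks out.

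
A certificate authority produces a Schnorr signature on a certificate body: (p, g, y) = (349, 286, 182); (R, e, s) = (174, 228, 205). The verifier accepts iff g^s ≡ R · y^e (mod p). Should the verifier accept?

g^s mod p:
286^205 mod 349 = 209
R · y^e mod p:
182^228 mod 349 = 280
174·280 = 48720 ≡ 209 (mod 349)
209 ≡ 209 (mod 349); signature holds.

accept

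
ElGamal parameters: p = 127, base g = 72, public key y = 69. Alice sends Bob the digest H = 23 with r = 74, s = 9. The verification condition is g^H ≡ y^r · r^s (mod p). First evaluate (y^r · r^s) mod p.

79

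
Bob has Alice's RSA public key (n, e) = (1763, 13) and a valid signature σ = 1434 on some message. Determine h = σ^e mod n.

1557

Squares mod 1763: σ^1≡1434, σ^2≡698, σ^4≡616, σ^8≡411
13 = 8 + 4 + 1, so σ^13 ≡ 411·616·1434 ≡ 1557 (mod 1763)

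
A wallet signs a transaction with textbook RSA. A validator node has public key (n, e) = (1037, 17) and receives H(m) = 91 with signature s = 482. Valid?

yes

s^2 ≡ 482^2 = 232324 ≡ 36
s^4 ≡ 36^2 = 1296 ≡ 259
s^8 ≡ 259^2 = 67081 ≡ 713
s^16 ≡ 713^2 = 508369 ≡ 239
17 = 16 + 1, so s^17 ≡ 239·482 ≡ 91 (mod 1037)
Since 91 equals the digest 91, verification succeeds.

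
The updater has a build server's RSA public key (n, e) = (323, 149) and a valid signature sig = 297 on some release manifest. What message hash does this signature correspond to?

179

Squares mod 323: sig^1≡297, sig^2≡30, sig^4≡254, sig^8≡239, sig^16≡273, sig^32≡239, sig^64≡273, sig^128≡239
149 = 128 + 16 + 4 + 1, so sig^149 ≡ 239·273·254·297 ≡ 179 (mod 323)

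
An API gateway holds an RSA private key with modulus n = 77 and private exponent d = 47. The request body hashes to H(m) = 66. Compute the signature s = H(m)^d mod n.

(H(m))^2 ≡ 66^2 = 4356 ≡ 44
(H(m))^4 ≡ 44^2 = 1936 ≡ 11
(H(m))^8 ≡ 11^2 = 121 ≡ 44
(H(m))^16 ≡ 44^2 = 1936 ≡ 11
(H(m))^32 ≡ 11^2 = 121 ≡ 44
47 = 32 + 8 + 4 + 2 + 1, so (H(m))^47 ≡ 44·44·11·44·66 ≡ 33 (mod 77)

33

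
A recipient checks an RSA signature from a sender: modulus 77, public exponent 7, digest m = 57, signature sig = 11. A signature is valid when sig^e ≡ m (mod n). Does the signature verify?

does not verify

sig^2 ≡ 11^2 = 121 ≡ 44
sig^4 ≡ 44^2 = 1936 ≡ 11
7 = 4 + 2 + 1, so sig^7 ≡ 11·44·11 ≡ 11 (mod 77)
The recovered value 11 does not match the digest 57.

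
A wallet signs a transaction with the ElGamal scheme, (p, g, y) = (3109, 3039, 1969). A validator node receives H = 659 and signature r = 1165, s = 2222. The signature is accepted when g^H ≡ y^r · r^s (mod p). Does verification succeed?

Left side g^H mod p:
Squares mod 3109: 3039^1≡3039, 3039^2≡1791, 3039^4≡2302, 3039^8≡1468, 3039^16≡487, 3039^32≡885, 3039^64≡2866, 3039^128≡3087, 3039^256≡484, 3039^512≡1081
659 = 512 + 128 + 16 + 2 + 1, so 3039^659 ≡ 1081·3087·487·1791·3039 ≡ 2532 (mod 3109)
Right side y^r · r^s mod p:
Squares mod 3109: 1969^1≡1969, 1969^2≡38, 1969^4≡1444, 1969^8≡2106, 1969^16≡1802, 1969^32≡1408, 1969^64≡2031, 1969^128≡2427, 1969^256≡1883, 1969^512≡1429, 1969^1024≡2537
1165 = 1024 + 128 + 8 + 4 + 1, so 1969^1165 ≡ 2537·2427·2106·1444·1969 ≡ 230 (mod 3109)
Squares mod 3109: 1165^1≡1165, 1165^2≡1701, 1165^4≡2031, 1165^8≡2427, 1165^16≡1883, 1165^32≡1429, 1165^64≡2537, 1165^128≡739, 1165^256≡2046, 1165^512≡1402, 1165^1024≡716, 1165^2048≡2780
2222 = 2048 + 128 + 32 + 8 + 4 + 2, so 1165^2222 ≡ 2780·739·1429·2427·2031·1701 ≡ 2336 (mod 3109)
230·2336 = 537280 ≡ 2532 (mod 3109)
2532 ≡ 2532 (mod 3109), so the signature is genuine.

passes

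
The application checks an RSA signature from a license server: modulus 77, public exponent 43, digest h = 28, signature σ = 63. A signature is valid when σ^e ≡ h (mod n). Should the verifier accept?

accept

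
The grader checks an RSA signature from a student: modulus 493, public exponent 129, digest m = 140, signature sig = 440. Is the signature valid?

sig^2 ≡ 440^2 = 193600 ≡ 344
sig^4 ≡ 344^2 = 118336 ≡ 16
sig^8 ≡ 16^2 = 256
sig^16 ≡ 256^2 = 65536 ≡ 460
sig^32 ≡ 460^2 = 211600 ≡ 103
sig^64 ≡ 103^2 = 10609 ≡ 256
sig^128 ≡ 256^2 = 65536 ≡ 460
129 = 128 + 1, so sig^129 ≡ 460·440 ≡ 270 (mod 493)
270 ≠ 140, so verification fails.

invalid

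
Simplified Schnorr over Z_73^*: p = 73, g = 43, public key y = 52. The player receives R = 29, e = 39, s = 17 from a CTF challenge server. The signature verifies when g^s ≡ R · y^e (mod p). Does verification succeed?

fails

g^s mod p:
43^2 = 1849 ≡ 24
43^4 ≡ 24^2 = 576 ≡ 65
43^8 ≡ 65^2 = 4225 ≡ 64
43^16 ≡ 64^2 = 4096 ≡ 8
17 = 16 + 1, so 43^17 ≡ 8·43 ≡ 52 (mod 73)
R · y^e mod p:
52^2 = 2704 ≡ 3
52^4 ≡ 3^2 = 9
52^8 ≡ 9^2 = 81 ≡ 8
52^16 ≡ 8^2 = 64
52^32 ≡ 64^2 = 4096 ≡ 8
39 = 32 + 4 + 2 + 1, so 52^39 ≡ 8·9·3·52 ≡ 63 (mod 73)
29·63 = 1827 ≡ 2 (mod 73)
52 ≠ 2; the check fails.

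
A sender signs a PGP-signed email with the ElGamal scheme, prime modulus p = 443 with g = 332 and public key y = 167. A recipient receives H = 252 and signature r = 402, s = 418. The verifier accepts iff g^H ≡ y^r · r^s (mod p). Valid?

yes

Left side g^H mod p:
Squares mod 443: 332^1≡332, 332^2≡360, 332^4≡244, 332^8≡174, 332^16≡152, 332^32≡68, 332^64≡194, 332^128≡424
252 = 128 + 64 + 32 + 16 + 8 + 4, so 332^252 ≡ 424·194·68·152·174·244 ≡ 272 (mod 443)
Right side y^r · r^s mod p:
Squares mod 443: 167^1≡167, 167^2≡423, 167^4≡400, 167^8≡77, 167^16≡170, 167^32≡105, 167^64≡393, 167^128≡285, 167^256≡156
402 = 256 + 128 + 16 + 2, so 167^402 ≡ 156·285·170·423 ≡ 4 (mod 443)
Squares mod 443: 402^1≡402, 402^2≡352, 402^4≡307, 402^8≡333, 402^16≡139, 402^32≡272, 402^64≡3, 402^128≡9, 402^256≡81
418 = 256 + 128 + 32 + 2, so 402^418 ≡ 81·9·272·352 ≡ 68 (mod 443)
4·68 = 272 ≡ 272 (mod 443)
272 ≡ 272 (mod 443), so the signature is genuine.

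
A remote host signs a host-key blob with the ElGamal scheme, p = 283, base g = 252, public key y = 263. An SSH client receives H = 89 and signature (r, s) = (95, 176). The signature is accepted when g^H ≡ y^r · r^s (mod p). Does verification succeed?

Left side g^H mod p:
252^2 = 63504 ≡ 112
252^4 ≡ 112^2 = 12544 ≡ 92
252^8 ≡ 92^2 = 8464 ≡ 257
252^16 ≡ 257^2 = 66049 ≡ 110
252^32 ≡ 110^2 = 12100 ≡ 214
252^64 ≡ 214^2 = 45796 ≡ 233
89 = 64 + 16 + 8 + 1, so 252^89 ≡ 233·110·257·252 ≡ 195 (mod 283)
Right side y^r · r^s mod p:
263^2 = 69169 ≡ 117
263^4 ≡ 117^2 = 13689 ≡ 105
263^8 ≡ 105^2 = 11025 ≡ 271
263^16 ≡ 271^2 = 73441 ≡ 144
263^32 ≡ 144^2 = 20736 ≡ 77
263^64 ≡ 77^2 = 5929 ≡ 269
95 = 64 + 16 + 8 + 4 + 2 + 1, so 263^95 ≡ 269·144·271·105·117·263 ≡ 252 (mod 283)
95^2 = 9025 ≡ 252
95^4 ≡ 252^2 = 63504 ≡ 112
95^8 ≡ 112^2 = 12544 ≡ 92
95^16 ≡ 92^2 = 8464 ≡ 257
95^32 ≡ 257^2 = 66049 ≡ 110
95^64 ≡ 110^2 = 12100 ≡ 214
95^128 ≡ 214^2 = 45796 ≡ 233
176 = 128 + 32 + 16, so 95^176 ≡ 233·110·257 ≡ 85 (mod 283)
252·85 = 21420 ≡ 195 (mod 283)
195 ≡ 195 (mod 283), so the signature is genuine.

passes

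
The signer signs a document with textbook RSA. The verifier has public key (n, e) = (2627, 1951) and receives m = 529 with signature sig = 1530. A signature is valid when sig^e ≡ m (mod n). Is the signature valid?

invalid

Squares mod 2627: sig^1≡1530, sig^2≡243, sig^4≡1255, sig^8≡1452, sig^16≡1450, sig^32≡900, sig^64≡884, sig^128≡1237, sig^256≡1255, sig^512≡1452, sig^1024≡1450
1951 = 1024 + 512 + 256 + 128 + 16 + 8 + 4 + 2 + 1, so sig^1951 ≡ 1450·1452·1255·1237·1450·1452·1255·243·1530 ≡ 2511 (mod 2627)
The recovered value 2511 does not match the digest 529.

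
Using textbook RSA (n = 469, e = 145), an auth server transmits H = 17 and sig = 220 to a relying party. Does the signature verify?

verifies

Squares mod 469: sig^1≡220, sig^2≡93, sig^4≡207, sig^8≡170, sig^16≡291, sig^32≡261, sig^64≡116, sig^128≡324
145 = 128 + 16 + 1, so sig^145 ≡ 324·291·220 ≡ 17 (mod 469)
Since 17 equals the digest 17, verification succeeds.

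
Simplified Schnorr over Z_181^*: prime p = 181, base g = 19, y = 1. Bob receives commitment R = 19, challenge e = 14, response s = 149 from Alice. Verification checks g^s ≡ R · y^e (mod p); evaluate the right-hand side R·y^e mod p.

1^14 mod 181 = 1
R · y^e ≡ 19·1 = 19 ≡ 19 (mod 181)

19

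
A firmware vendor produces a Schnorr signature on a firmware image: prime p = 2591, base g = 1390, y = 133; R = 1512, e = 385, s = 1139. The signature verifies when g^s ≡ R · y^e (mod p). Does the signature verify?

verifies

g^s mod p:
1390^1139 mod 2591 = 2266
R · y^e mod p:
133^385 mod 2591 = 2404
1512·2404 = 3634848 ≡ 2266 (mod 2591)
2266 ≡ 2266 (mod 2591); signature holds.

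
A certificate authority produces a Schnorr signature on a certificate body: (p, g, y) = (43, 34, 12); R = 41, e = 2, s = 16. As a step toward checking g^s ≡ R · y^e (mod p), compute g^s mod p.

34^16 mod 43 = 13

13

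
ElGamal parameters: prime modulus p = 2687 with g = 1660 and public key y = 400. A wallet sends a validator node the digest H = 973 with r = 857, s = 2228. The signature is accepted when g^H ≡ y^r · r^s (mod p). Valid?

Left side g^H mod p:
1660^2 = 2755600 ≡ 1425
1660^4 ≡ 1425^2 = 2030625 ≡ 1940
1660^8 ≡ 1940^2 = 3763600 ≡ 1800
1660^16 ≡ 1800^2 = 3240000 ≡ 2165
1660^32 ≡ 2165^2 = 4687225 ≡ 1097
1660^64 ≡ 1097^2 = 1203409 ≡ 2320
1660^128 ≡ 2320^2 = 5382400 ≡ 339
1660^256 ≡ 339^2 = 114921 ≡ 2067
1660^512 ≡ 2067^2 = 4272489 ≡ 159
973 = 512 + 256 + 128 + 64 + 8 + 4 + 1, so 1660^973 ≡ 159·2067·339·2320·1800·1940·1660 ≡ 549 (mod 2687)
Right side y^r · r^s mod p:
400^2 = 160000 ≡ 1467
400^4 ≡ 1467^2 = 2152089 ≡ 2489
400^8 ≡ 2489^2 = 6195121 ≡ 1586
400^16 ≡ 1586^2 = 2515396 ≡ 364
400^32 ≡ 364^2 = 132496 ≡ 833
400^64 ≡ 833^2 = 693889 ≡ 643
400^128 ≡ 643^2 = 413449 ≡ 2338
400^256 ≡ 2338^2 = 5466244 ≡ 886
400^512 ≡ 886^2 = 784996 ≡ 392
857 = 512 + 256 + 64 + 16 + 8 + 1, so 400^857 ≡ 392·886·643·364·1586·400 ≡ 2427 (mod 2687)
857^2 = 734449 ≡ 898
857^4 ≡ 898^2 = 806404 ≡ 304
857^8 ≡ 304^2 = 92416 ≡ 1058
857^16 ≡ 1058^2 = 1119364 ≡ 1572
857^32 ≡ 1572^2 = 2471184 ≡ 1831
857^64 ≡ 1831^2 = 3352561 ≡ 1872
857^128 ≡ 1872^2 = 3504384 ≡ 536
857^256 ≡ 536^2 = 287296 ≡ 2474
857^512 ≡ 2474^2 = 6120676 ≡ 2377
857^1024 ≡ 2377^2 = 5650129 ≡ 2055
857^2048 ≡ 2055^2 = 4223025 ≡ 1748
2228 = 2048 + 128 + 32 + 16 + 4, so 857^2228 ≡ 1748·536·1831·1572·304 ≡ 897 (mod 2687)
2427·897 = 2177019 ≡ 549 (mod 2687)
549 ≡ 549 (mod 2687), so the signature is genuine.

yes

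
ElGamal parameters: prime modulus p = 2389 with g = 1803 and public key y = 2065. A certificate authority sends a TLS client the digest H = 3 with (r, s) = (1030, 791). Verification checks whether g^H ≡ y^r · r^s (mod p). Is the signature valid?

Left side g^H mod p:
Squares mod 2389: 1803^1≡1803, 1803^2≡1769
3 = 2 + 1, so 1803^3 ≡ 1769·1803 ≡ 192 (mod 2389)
Right side y^r · r^s mod p:
Squares mod 2389: 2065^1≡2065, 2065^2≡2249, 2065^4≡488, 2065^8≡1633, 2065^16≡565, 2065^32≡1488, 2065^64≡1930, 2065^128≡449, 2065^256≡925, 2065^512≡363, 2065^1024≡374
1030 = 1024 + 4 + 2, so 2065^1030 ≡ 374·488·2249 ≡ 1064 (mod 2389)
Squares mod 2389: 1030^1≡1030, 1030^2≡184, 1030^4≡410, 1030^8≡870, 1030^16≡1976, 1030^32≡950, 1030^64≡1847, 1030^128≡2306, 1030^256≡2111, 1030^512≡836
791 = 512 + 256 + 16 + 4 + 2 + 1, so 1030^791 ≡ 836·2111·1976·410·184·1030 ≡ 1928 (mod 2389)
1064·1928 = 2051392 ≡ 1630 (mod 2389)
192 ≠ 1630, so verification fails.

invalid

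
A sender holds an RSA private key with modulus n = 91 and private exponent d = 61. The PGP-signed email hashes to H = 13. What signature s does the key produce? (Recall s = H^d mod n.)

Squares mod 91: H^1≡13, H^2≡78, H^4≡78, H^8≡78, H^16≡78, H^32≡78
61 = 32 + 16 + 8 + 4 + 1, so H^61 ≡ 78·78·78·78·13 ≡ 13 (mod 91)

13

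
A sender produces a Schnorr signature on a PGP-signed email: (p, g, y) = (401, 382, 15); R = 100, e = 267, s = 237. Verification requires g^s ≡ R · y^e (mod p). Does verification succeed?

g^s mod p:
382^237 mod 401 = 85
R · y^e mod p:
15^267 mod 401 = 61
100·61 = 6100 ≡ 85 (mod 401)
85 ≡ 85 (mod 401); signature holds.

passes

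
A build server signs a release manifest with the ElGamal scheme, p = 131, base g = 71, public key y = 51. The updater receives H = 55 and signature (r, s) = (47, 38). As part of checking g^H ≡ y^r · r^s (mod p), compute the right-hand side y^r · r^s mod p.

19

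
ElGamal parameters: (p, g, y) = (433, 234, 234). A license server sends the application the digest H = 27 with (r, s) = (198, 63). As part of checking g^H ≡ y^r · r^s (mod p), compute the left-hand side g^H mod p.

234^2 = 54756 ≡ 198
234^4 ≡ 198^2 = 39204 ≡ 234
234^8 ≡ 234^2 = 54756 ≡ 198
234^16 ≡ 198^2 = 39204 ≡ 234
27 = 16 + 8 + 2 + 1, so 234^27 ≡ 234·198·198·234 ≡ 1 (mod 433)

1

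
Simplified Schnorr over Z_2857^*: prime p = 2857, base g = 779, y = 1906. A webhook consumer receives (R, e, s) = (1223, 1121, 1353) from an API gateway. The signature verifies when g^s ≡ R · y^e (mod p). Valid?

yes

g^s mod p:
779^2 = 606841 ≡ 1157
779^4 ≡ 1157^2 = 1338649 ≡ 1573
779^8 ≡ 1573^2 = 2474329 ≡ 167
779^16 ≡ 167^2 = 27889 ≡ 2176
779^32 ≡ 2176^2 = 4734976 ≡ 927
779^64 ≡ 927^2 = 859329 ≡ 2229
779^128 ≡ 2229^2 = 4968441 ≡ 118
779^256 ≡ 118^2 = 13924 ≡ 2496
779^512 ≡ 2496^2 = 6230016 ≡ 1756
779^1024 ≡ 1756^2 = 3083536 ≡ 833
1353 = 1024 + 256 + 64 + 8 + 1, so 779^1353 ≡ 833·2496·2229·167·779 ≡ 654 (mod 2857)
R · y^e mod p:
1906^2 = 3632836 ≡ 1589
1906^4 ≡ 1589^2 = 2524921 ≡ 2190
1906^8 ≡ 2190^2 = 4796100 ≡ 2054
1906^16 ≡ 2054^2 = 4218916 ≡ 1984
1906^32 ≡ 1984^2 = 3936256 ≡ 2167
1906^64 ≡ 2167^2 = 4695889 ≡ 1838
1906^128 ≡ 1838^2 = 3378244 ≡ 1270
1906^256 ≡ 1270^2 = 1612900 ≡ 1552
1906^512 ≡ 1552^2 = 2408704 ≡ 253
1906^1024 ≡ 253^2 = 64009 ≡ 1155
1121 = 1024 + 64 + 32 + 1, so 1906^1121 ≡ 1155·1838·2167·1906 ≡ 685 (mod 2857)
1223·685 = 837755 ≡ 654 (mod 2857)
654 ≡ 654 (mod 2857); signature holds.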